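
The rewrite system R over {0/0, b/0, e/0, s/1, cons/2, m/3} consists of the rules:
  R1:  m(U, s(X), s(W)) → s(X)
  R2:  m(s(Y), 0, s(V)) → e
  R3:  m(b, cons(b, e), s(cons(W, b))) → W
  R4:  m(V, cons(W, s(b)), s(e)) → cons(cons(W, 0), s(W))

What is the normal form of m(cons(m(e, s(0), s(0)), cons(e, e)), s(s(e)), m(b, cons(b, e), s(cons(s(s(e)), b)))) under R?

s(s(e))

1. m(cons(m(e, s(0), s(0)), cons(e, e)), s(s(e)), m(b, cons(b, e), s(cons(s(s(e)), b))))  →  m(cons(s(0), cons(e, e)), s(s(e)), m(b, cons(b, e), s(cons(s(s(e)), b))))   [R1 at 1.1]
2. m(cons(s(0), cons(e, e)), s(s(e)), m(b, cons(b, e), s(cons(s(s(e)), b))))  →  m(cons(s(0), cons(e, e)), s(s(e)), s(s(e)))   [R3 at 3]
3. m(cons(s(0), cons(e, e)), s(s(e)), s(s(e)))  →  s(s(e))   [R1 at ε]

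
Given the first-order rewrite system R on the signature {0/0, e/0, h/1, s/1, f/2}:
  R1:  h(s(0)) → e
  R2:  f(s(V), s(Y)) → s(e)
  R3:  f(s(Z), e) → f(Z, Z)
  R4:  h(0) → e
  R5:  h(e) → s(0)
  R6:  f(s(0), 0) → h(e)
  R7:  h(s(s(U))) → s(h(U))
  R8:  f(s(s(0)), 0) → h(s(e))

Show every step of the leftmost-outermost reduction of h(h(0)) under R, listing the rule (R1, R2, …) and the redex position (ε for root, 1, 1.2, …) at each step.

1. h(h(0))  →  h(e)   [R4 at 1]
2. h(e)  →  s(0)   [R5 at ε]

s(0)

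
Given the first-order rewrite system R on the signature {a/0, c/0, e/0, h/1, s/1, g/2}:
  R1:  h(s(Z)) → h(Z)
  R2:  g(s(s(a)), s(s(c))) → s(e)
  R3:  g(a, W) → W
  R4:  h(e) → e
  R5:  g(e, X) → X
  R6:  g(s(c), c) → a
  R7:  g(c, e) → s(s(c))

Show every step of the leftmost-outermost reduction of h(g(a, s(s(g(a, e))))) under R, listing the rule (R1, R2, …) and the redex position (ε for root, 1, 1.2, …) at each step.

e

1. h(g(a, s(s(g(a, e)))))  →  h(s(s(g(a, e))))   [R3 at 1]
2. h(s(s(g(a, e))))  →  h(s(g(a, e)))   [R1 at ε]
3. h(s(g(a, e)))  →  h(g(a, e))   [R1 at ε]
4. h(g(a, e))  →  h(e)   [R3 at 1]
5. h(e)  →  e   [R4 at ε]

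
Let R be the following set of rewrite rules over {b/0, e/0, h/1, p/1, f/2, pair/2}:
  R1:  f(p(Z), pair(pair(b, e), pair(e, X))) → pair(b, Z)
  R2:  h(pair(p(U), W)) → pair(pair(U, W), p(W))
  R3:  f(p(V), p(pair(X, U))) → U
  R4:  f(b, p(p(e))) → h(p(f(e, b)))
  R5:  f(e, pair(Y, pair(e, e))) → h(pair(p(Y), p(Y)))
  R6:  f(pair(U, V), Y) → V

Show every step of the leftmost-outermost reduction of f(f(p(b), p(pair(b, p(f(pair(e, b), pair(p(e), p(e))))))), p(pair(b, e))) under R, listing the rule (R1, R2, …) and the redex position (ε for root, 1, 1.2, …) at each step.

e

1. f(f(p(b), p(pair(b, p(f(pair(e, b), pair(p(e), p(e))))))), p(pair(b, e)))  →  f(p(f(pair(e, b), pair(p(e), p(e)))), p(pair(b, e)))   [R3 at 1]
2. f(p(f(pair(e, b), pair(p(e), p(e)))), p(pair(b, e)))  →  e   [R3 at ε]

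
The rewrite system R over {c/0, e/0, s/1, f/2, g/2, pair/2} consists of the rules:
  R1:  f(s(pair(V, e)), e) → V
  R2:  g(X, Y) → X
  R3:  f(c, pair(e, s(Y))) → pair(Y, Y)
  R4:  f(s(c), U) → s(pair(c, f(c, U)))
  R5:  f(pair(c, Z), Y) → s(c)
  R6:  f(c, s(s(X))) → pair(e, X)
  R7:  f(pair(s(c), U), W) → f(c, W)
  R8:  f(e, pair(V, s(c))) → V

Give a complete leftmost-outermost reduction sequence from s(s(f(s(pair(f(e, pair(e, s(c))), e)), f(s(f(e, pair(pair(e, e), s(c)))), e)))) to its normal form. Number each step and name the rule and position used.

s(s(e))

1. s(s(f(s(pair(f(e, pair(e, s(c))), e)), f(s(f(e, pair(pair(e, e), s(c)))), e))))  →  s(s(f(s(pair(e, e)), f(s(f(e, pair(pair(e, e), s(c)))), e))))   [R8 at 1.1.1.1.1]
2. s(s(f(s(pair(e, e)), f(s(f(e, pair(pair(e, e), s(c)))), e))))  →  s(s(f(s(pair(e, e)), f(s(pair(e, e)), e))))   [R8 at 1.1.2.1.1]
3. s(s(f(s(pair(e, e)), f(s(pair(e, e)), e))))  →  s(s(f(s(pair(e, e)), e)))   [R1 at 1.1.2]
4. s(s(f(s(pair(e, e)), e)))  →  s(s(e))   [R1 at 1.1]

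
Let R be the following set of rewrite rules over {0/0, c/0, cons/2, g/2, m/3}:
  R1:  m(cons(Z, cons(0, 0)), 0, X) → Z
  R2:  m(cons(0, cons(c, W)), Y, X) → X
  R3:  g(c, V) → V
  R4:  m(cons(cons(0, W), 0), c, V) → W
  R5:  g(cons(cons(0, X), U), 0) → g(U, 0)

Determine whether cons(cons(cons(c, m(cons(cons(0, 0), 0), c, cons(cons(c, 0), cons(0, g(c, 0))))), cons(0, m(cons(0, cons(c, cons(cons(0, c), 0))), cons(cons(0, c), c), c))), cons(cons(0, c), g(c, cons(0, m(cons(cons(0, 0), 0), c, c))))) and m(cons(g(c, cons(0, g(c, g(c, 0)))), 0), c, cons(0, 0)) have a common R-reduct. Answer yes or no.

Reduce t₁ = cons(cons(cons(c, m(cons(cons(0, 0), 0), c, cons(cons(c, 0), cons(0, g(c, 0))))), cons(0, m(cons(0, cons(c, cons(cons(0, c), 0))), cons(cons(0, c), c), c))), cons(cons(0, c), g(c, cons(0, m(cons(cons(0, 0), 0), c, c))))):
1. cons(cons(cons(c, m(cons(cons(0, 0), 0), c, cons(cons(c, 0), cons(0, g(c, 0))))), cons(0, m(cons(0, cons(c, cons(cons(0, c), 0))), cons(cons(0, c), c), c))), cons(cons(0, c), g(c, cons(0, m(cons(cons(0, 0), 0), c, c)))))  →  cons(cons(cons(c, 0), cons(0, m(cons(0, cons(c, cons(cons(0, c), 0))), cons(cons(0, c), c), c))), cons(cons(0, c), g(c, cons(0, m(cons(cons(0, 0), 0), c, c)))))   [R4 at 1.1.2]
2. cons(cons(cons(c, 0), cons(0, m(cons(0, cons(c, cons(cons(0, c), 0))), cons(cons(0, c), c), c))), cons(cons(0, c), g(c, cons(0, m(cons(cons(0, 0), 0), c, c)))))  →  cons(cons(cons(c, 0), cons(0, c)), cons(cons(0, c), g(c, cons(0, m(cons(cons(0, 0), 0), c, c)))))   [R2 at 1.2.2]
3. cons(cons(cons(c, 0), cons(0, c)), cons(cons(0, c), g(c, cons(0, m(cons(cons(0, 0), 0), c, c)))))  →  cons(cons(cons(c, 0), cons(0, c)), cons(cons(0, c), cons(0, m(cons(cons(0, 0), 0), c, c))))   [R3 at 2.2]
4. cons(cons(cons(c, 0), cons(0, c)), cons(cons(0, c), cons(0, m(cons(cons(0, 0), 0), c, c))))  →  cons(cons(cons(c, 0), cons(0, c)), cons(cons(0, c), cons(0, 0)))   [R4 at 2.2.2]

Reduce t₂ = m(cons(g(c, cons(0, g(c, g(c, 0)))), 0), c, cons(0, 0)):
1. m(cons(g(c, cons(0, g(c, g(c, 0)))), 0), c, cons(0, 0))  →  m(cons(cons(0, g(c, g(c, 0))), 0), c, cons(0, 0))   [R3 at 1.1]
2. m(cons(cons(0, g(c, g(c, 0))), 0), c, cons(0, 0))  →  g(c, g(c, 0))   [R4 at ε]
3. g(c, g(c, 0))  →  g(c, 0)   [R3 at ε]
4. g(c, 0)  →  0   [R3 at ε]

no — NF(t₁) = cons(cons(cons(c, 0), cons(0, c)), cons(cons(0, c), cons(0, 0))), NF(t₂) = 0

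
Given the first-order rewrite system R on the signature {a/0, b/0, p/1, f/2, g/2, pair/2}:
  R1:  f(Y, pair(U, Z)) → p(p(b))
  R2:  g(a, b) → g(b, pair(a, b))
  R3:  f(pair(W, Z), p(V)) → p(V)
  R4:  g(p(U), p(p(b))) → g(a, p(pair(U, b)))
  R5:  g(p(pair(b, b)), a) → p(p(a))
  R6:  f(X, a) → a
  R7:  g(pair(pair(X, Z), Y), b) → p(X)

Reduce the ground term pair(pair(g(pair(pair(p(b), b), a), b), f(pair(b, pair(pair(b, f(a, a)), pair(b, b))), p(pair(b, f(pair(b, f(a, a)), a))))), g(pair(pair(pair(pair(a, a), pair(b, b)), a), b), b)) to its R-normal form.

1. pair(pair(g(pair(pair(p(b), b), a), b), f(pair(b, pair(pair(b, f(a, a)), pair(b, b))), p(pair(b, f(pair(b, f(a, a)), a))))), g(pair(pair(pair(pair(a, a), pair(b, b)), a), b), b))  →  pair(pair(p(p(b)), f(pair(b, pair(pair(b, f(a, a)), pair(b, b))), p(pair(b, f(pair(b, f(a, a)), a))))), g(pair(pair(pair(pair(a, a), pair(b, b)), a), b), b))   [R7 at 1.1]
2. pair(pair(p(p(b)), f(pair(b, pair(pair(b, f(a, a)), pair(b, b))), p(pair(b, f(pair(b, f(a, a)), a))))), g(pair(pair(pair(pair(a, a), pair(b, b)), a), b), b))  →  pair(pair(p(p(b)), p(pair(b, f(pair(b, f(a, a)), a)))), g(pair(pair(pair(pair(a, a), pair(b, b)), a), b), b))   [R3 at 1.2]
3. pair(pair(p(p(b)), p(pair(b, f(pair(b, f(a, a)), a)))), g(pair(pair(pair(pair(a, a), pair(b, b)), a), b), b))  →  pair(pair(p(p(b)), p(pair(b, a))), g(pair(pair(pair(pair(a, a), pair(b, b)), a), b), b))   [R6 at 1.2.1.2]
4. pair(pair(p(p(b)), p(pair(b, a))), g(pair(pair(pair(pair(a, a), pair(b, b)), a), b), b))  →  pair(pair(p(p(b)), p(pair(b, a))), p(pair(pair(a, a), pair(b, b))))   [R7 at 2]

pair(pair(p(p(b)), p(pair(b, a))), p(pair(pair(a, a), pair(b, b))))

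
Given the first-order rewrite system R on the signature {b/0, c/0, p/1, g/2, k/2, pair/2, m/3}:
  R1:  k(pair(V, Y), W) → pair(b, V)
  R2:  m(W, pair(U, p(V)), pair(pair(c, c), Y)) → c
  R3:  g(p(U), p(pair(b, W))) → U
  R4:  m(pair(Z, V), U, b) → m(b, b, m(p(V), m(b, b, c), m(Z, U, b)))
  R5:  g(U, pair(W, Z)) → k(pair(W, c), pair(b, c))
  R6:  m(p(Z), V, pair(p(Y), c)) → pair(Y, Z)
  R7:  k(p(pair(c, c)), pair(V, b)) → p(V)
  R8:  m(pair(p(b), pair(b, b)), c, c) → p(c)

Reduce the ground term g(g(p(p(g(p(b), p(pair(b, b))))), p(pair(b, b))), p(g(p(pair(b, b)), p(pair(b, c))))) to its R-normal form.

1. g(g(p(p(g(p(b), p(pair(b, b))))), p(pair(b, b))), p(g(p(pair(b, b)), p(pair(b, c)))))  →  g(p(g(p(b), p(pair(b, b)))), p(g(p(pair(b, b)), p(pair(b, c)))))   [R3 at 1]
2. g(p(g(p(b), p(pair(b, b)))), p(g(p(pair(b, b)), p(pair(b, c)))))  →  g(p(b), p(g(p(pair(b, b)), p(pair(b, c)))))   [R3 at 1.1]
3. g(p(b), p(g(p(pair(b, b)), p(pair(b, c)))))  →  g(p(b), p(pair(b, b)))   [R3 at 2.1]
4. g(p(b), p(pair(b, b)))  →  b   [R3 at ε]

b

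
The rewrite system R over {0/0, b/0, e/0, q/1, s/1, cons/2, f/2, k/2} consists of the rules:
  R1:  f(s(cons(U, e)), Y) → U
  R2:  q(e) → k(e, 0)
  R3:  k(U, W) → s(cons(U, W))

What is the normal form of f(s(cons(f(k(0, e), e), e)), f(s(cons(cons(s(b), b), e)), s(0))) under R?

1. f(s(cons(f(k(0, e), e), e)), f(s(cons(cons(s(b), b), e)), s(0)))  →  f(k(0, e), e)   [R1 at ε]
2. f(k(0, e), e)  →  f(s(cons(0, e)), e)   [R3 at 1]
3. f(s(cons(0, e)), e)  →  0   [R1 at ε]

0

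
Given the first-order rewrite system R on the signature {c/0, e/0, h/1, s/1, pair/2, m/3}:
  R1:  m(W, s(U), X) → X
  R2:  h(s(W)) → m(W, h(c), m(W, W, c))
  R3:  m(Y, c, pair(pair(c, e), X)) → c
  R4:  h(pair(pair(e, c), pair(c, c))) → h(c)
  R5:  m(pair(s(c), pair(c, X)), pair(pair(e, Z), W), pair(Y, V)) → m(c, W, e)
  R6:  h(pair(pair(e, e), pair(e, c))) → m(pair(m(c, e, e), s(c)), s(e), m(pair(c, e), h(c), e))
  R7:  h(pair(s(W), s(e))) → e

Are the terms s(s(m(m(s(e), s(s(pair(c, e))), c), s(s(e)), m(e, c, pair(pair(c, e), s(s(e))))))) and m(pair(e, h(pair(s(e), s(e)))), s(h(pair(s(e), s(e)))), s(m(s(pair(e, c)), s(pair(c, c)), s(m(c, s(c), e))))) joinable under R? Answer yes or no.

no — NF(t₁) = s(s(c)), NF(t₂) = s(s(e))

Reduce t₁ = s(s(m(m(s(e), s(s(pair(c, e))), c), s(s(e)), m(e, c, pair(pair(c, e), s(s(e))))))):
1. s(s(m(m(s(e), s(s(pair(c, e))), c), s(s(e)), m(e, c, pair(pair(c, e), s(s(e)))))))  →  s(s(m(e, c, pair(pair(c, e), s(s(e))))))   [R1 at 1.1]
2. s(s(m(e, c, pair(pair(c, e), s(s(e))))))  →  s(s(c))   [R3 at 1.1]

Reduce t₂ = m(pair(e, h(pair(s(e), s(e)))), s(h(pair(s(e), s(e)))), s(m(s(pair(e, c)), s(pair(c, c)), s(m(c, s(c), e))))):
1. m(pair(e, h(pair(s(e), s(e)))), s(h(pair(s(e), s(e)))), s(m(s(pair(e, c)), s(pair(c, c)), s(m(c, s(c), e)))))  →  s(m(s(pair(e, c)), s(pair(c, c)), s(m(c, s(c), e))))   [R1 at ε]
2. s(m(s(pair(e, c)), s(pair(c, c)), s(m(c, s(c), e))))  →  s(s(m(c, s(c), e)))   [R1 at 1]
3. s(s(m(c, s(c), e)))  →  s(s(e))   [R1 at 1.1]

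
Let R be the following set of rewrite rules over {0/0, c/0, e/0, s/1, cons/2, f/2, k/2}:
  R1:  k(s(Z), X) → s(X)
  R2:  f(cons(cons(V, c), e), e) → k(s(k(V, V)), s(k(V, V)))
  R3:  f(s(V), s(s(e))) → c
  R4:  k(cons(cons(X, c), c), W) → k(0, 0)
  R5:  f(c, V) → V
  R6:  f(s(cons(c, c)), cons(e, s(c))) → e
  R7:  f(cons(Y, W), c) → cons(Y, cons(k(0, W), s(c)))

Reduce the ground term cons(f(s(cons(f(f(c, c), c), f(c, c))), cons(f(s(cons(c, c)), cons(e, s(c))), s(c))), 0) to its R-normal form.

1. cons(f(s(cons(f(f(c, c), c), f(c, c))), cons(f(s(cons(c, c)), cons(e, s(c))), s(c))), 0)  →  cons(f(s(cons(f(c, c), f(c, c))), cons(f(s(cons(c, c)), cons(e, s(c))), s(c))), 0)   [R5 at 1.1.1.1.1]
2. cons(f(s(cons(f(c, c), f(c, c))), cons(f(s(cons(c, c)), cons(e, s(c))), s(c))), 0)  →  cons(f(s(cons(c, f(c, c))), cons(f(s(cons(c, c)), cons(e, s(c))), s(c))), 0)   [R5 at 1.1.1.1]
3. cons(f(s(cons(c, f(c, c))), cons(f(s(cons(c, c)), cons(e, s(c))), s(c))), 0)  →  cons(f(s(cons(c, c)), cons(f(s(cons(c, c)), cons(e, s(c))), s(c))), 0)   [R5 at 1.1.1.2]
4. cons(f(s(cons(c, c)), cons(f(s(cons(c, c)), cons(e, s(c))), s(c))), 0)  →  cons(f(s(cons(c, c)), cons(e, s(c))), 0)   [R6 at 1.2.1]
5. cons(f(s(cons(c, c)), cons(e, s(c))), 0)  →  cons(e, 0)   [R6 at 1]

cons(e, 0)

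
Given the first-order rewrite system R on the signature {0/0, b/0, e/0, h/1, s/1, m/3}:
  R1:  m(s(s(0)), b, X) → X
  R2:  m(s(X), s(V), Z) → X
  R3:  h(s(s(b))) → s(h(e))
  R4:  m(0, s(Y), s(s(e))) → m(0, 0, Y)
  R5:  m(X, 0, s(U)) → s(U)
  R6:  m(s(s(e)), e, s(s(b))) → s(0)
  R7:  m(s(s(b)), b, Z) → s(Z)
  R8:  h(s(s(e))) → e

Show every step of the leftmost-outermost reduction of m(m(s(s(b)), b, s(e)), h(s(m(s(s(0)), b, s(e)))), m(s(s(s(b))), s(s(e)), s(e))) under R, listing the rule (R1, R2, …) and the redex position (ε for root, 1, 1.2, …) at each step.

s(0)

1. m(m(s(s(b)), b, s(e)), h(s(m(s(s(0)), b, s(e)))), m(s(s(s(b))), s(s(e)), s(e)))  →  m(s(s(e)), h(s(m(s(s(0)), b, s(e)))), m(s(s(s(b))), s(s(e)), s(e)))   [R7 at 1]
2. m(s(s(e)), h(s(m(s(s(0)), b, s(e)))), m(s(s(s(b))), s(s(e)), s(e)))  →  m(s(s(e)), h(s(s(e))), m(s(s(s(b))), s(s(e)), s(e)))   [R1 at 2.1.1]
3. m(s(s(e)), h(s(s(e))), m(s(s(s(b))), s(s(e)), s(e)))  →  m(s(s(e)), e, m(s(s(s(b))), s(s(e)), s(e)))   [R8 at 2]
4. m(s(s(e)), e, m(s(s(s(b))), s(s(e)), s(e)))  →  m(s(s(e)), e, s(s(b)))   [R2 at 3]
5. m(s(s(e)), e, s(s(b)))  →  s(0)   [R6 at ε]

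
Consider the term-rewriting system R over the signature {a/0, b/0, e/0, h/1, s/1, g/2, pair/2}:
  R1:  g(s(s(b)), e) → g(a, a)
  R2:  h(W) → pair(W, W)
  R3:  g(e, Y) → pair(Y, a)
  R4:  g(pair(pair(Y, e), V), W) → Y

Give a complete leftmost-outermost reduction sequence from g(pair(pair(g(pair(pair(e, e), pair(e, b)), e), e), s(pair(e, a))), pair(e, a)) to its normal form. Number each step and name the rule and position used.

1. g(pair(pair(g(pair(pair(e, e), pair(e, b)), e), e), s(pair(e, a))), pair(e, a))  →  g(pair(pair(e, e), pair(e, b)), e)   [R4 at ε]
2. g(pair(pair(e, e), pair(e, b)), e)  →  e   [R4 at ε]

e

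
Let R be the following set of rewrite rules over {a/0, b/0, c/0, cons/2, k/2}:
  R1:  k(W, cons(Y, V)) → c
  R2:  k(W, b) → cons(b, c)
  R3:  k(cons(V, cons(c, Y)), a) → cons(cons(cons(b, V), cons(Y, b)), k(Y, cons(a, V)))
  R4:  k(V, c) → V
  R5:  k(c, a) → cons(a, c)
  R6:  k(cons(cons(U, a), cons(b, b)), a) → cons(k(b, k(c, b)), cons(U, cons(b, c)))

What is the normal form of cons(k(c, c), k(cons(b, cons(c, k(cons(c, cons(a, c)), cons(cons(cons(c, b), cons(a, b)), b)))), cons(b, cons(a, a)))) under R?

1. cons(k(c, c), k(cons(b, cons(c, k(cons(c, cons(a, c)), cons(cons(cons(c, b), cons(a, b)), b)))), cons(b, cons(a, a))))  →  cons(c, k(cons(b, cons(c, k(cons(c, cons(a, c)), cons(cons(cons(c, b), cons(a, b)), b)))), cons(b, cons(a, a))))   [R4 at 1]
2. cons(c, k(cons(b, cons(c, k(cons(c, cons(a, c)), cons(cons(cons(c, b), cons(a, b)), b)))), cons(b, cons(a, a))))  →  cons(c, c)   [R1 at 2]

cons(c, c)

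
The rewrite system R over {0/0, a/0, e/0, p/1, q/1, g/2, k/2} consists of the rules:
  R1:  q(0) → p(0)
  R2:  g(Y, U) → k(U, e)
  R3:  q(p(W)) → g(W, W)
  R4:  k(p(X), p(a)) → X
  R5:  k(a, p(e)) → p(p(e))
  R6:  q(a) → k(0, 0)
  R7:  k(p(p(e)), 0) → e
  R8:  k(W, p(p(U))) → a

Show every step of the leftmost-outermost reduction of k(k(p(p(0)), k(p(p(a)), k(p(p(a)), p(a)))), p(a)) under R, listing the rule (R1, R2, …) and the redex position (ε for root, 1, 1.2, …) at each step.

1. k(k(p(p(0)), k(p(p(a)), k(p(p(a)), p(a)))), p(a))  →  k(k(p(p(0)), k(p(p(a)), p(a))), p(a))   [R4 at 1.2.2]
2. k(k(p(p(0)), k(p(p(a)), p(a))), p(a))  →  k(k(p(p(0)), p(a)), p(a))   [R4 at 1.2]
3. k(k(p(p(0)), p(a)), p(a))  →  k(p(0), p(a))   [R4 at 1]
4. k(p(0), p(a))  →  0   [R4 at ε]

0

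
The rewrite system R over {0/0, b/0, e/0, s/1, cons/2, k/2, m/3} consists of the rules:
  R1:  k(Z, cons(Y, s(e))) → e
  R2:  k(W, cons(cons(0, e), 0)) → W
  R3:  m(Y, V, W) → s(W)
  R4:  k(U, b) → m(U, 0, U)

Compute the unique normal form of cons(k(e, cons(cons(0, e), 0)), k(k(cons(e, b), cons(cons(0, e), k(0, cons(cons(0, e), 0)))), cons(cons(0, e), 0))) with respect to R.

1. cons(k(e, cons(cons(0, e), 0)), k(k(cons(e, b), cons(cons(0, e), k(0, cons(cons(0, e), 0)))), cons(cons(0, e), 0)))  →  cons(e, k(k(cons(e, b), cons(cons(0, e), k(0, cons(cons(0, e), 0)))), cons(cons(0, e), 0)))   [R2 at 1]
2. cons(e, k(k(cons(e, b), cons(cons(0, e), k(0, cons(cons(0, e), 0)))), cons(cons(0, e), 0)))  →  cons(e, k(cons(e, b), cons(cons(0, e), k(0, cons(cons(0, e), 0)))))   [R2 at 2]
3. cons(e, k(cons(e, b), cons(cons(0, e), k(0, cons(cons(0, e), 0)))))  →  cons(e, k(cons(e, b), cons(cons(0, e), 0)))   [R2 at 2.2.2]
4. cons(e, k(cons(e, b), cons(cons(0, e), 0)))  →  cons(e, cons(e, b))   [R2 at 2]

cons(e, cons(e, b))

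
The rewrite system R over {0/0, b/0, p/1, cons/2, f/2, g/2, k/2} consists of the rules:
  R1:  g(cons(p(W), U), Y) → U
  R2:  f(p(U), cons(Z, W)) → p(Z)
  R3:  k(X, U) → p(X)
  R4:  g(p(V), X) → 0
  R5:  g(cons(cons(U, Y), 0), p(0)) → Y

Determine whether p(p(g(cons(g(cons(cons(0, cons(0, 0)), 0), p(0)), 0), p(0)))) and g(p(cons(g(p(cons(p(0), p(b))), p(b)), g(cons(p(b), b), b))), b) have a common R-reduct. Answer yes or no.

Reduce t₁ = p(p(g(cons(g(cons(cons(0, cons(0, 0)), 0), p(0)), 0), p(0)))):
1. p(p(g(cons(g(cons(cons(0, cons(0, 0)), 0), p(0)), 0), p(0))))  →  p(p(g(cons(cons(0, 0), 0), p(0))))   [R5 at 1.1.1.1]
2. p(p(g(cons(cons(0, 0), 0), p(0))))  →  p(p(0))   [R5 at 1.1]

Reduce t₂ = g(p(cons(g(p(cons(p(0), p(b))), p(b)), g(cons(p(b), b), b))), b):
1. g(p(cons(g(p(cons(p(0), p(b))), p(b)), g(cons(p(b), b), b))), b)  →  0   [R4 at ε]

no — NF(t₁) = p(p(0)), NF(t₂) = 0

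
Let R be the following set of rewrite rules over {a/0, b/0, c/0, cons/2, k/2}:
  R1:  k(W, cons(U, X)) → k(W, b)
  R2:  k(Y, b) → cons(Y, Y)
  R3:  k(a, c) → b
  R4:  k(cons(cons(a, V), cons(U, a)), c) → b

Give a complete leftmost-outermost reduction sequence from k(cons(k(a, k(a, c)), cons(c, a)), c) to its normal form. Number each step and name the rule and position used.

1. k(cons(k(a, k(a, c)), cons(c, a)), c)  →  k(cons(k(a, b), cons(c, a)), c)   [R3 at 1.1.2]
2. k(cons(k(a, b), cons(c, a)), c)  →  k(cons(cons(a, a), cons(c, a)), c)   [R2 at 1.1]
3. k(cons(cons(a, a), cons(c, a)), c)  →  b   [R4 at ε]

b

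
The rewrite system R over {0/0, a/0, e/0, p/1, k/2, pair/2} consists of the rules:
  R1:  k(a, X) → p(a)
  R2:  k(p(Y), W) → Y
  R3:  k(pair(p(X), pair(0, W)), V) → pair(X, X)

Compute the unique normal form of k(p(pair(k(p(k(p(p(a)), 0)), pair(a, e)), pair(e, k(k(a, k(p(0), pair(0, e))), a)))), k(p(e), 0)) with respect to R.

1. k(p(pair(k(p(k(p(p(a)), 0)), pair(a, e)), pair(e, k(k(a, k(p(0), pair(0, e))), a)))), k(p(e), 0))  →  pair(k(p(k(p(p(a)), 0)), pair(a, e)), pair(e, k(k(a, k(p(0), pair(0, e))), a)))   [R2 at ε]
2. pair(k(p(k(p(p(a)), 0)), pair(a, e)), pair(e, k(k(a, k(p(0), pair(0, e))), a)))  →  pair(k(p(p(a)), 0), pair(e, k(k(a, k(p(0), pair(0, e))), a)))   [R2 at 1]
3. pair(k(p(p(a)), 0), pair(e, k(k(a, k(p(0), pair(0, e))), a)))  →  pair(p(a), pair(e, k(k(a, k(p(0), pair(0, e))), a)))   [R2 at 1]
4. pair(p(a), pair(e, k(k(a, k(p(0), pair(0, e))), a)))  →  pair(p(a), pair(e, k(p(a), a)))   [R1 at 2.2.1]
5. pair(p(a), pair(e, k(p(a), a)))  →  pair(p(a), pair(e, a))   [R2 at 2.2]

pair(p(a), pair(e, a))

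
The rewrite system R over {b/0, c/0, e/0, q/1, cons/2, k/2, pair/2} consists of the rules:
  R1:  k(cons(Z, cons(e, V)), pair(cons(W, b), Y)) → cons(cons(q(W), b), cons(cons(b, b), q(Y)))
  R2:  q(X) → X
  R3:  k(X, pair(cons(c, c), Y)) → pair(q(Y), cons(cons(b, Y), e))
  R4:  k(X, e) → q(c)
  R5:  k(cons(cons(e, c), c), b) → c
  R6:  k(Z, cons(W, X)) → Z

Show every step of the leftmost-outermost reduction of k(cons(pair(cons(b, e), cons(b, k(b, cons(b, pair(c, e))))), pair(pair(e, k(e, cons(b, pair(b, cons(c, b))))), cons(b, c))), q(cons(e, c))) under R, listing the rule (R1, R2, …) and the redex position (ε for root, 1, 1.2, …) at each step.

cons(pair(cons(b, e), cons(b, b)), pair(pair(e, e), cons(b, c)))

1. k(cons(pair(cons(b, e), cons(b, k(b, cons(b, pair(c, e))))), pair(pair(e, k(e, cons(b, pair(b, cons(c, b))))), cons(b, c))), q(cons(e, c)))  →  k(cons(pair(cons(b, e), cons(b, b)), pair(pair(e, k(e, cons(b, pair(b, cons(c, b))))), cons(b, c))), q(cons(e, c)))   [R6 at 1.1.2.2]
2. k(cons(pair(cons(b, e), cons(b, b)), pair(pair(e, k(e, cons(b, pair(b, cons(c, b))))), cons(b, c))), q(cons(e, c)))  →  k(cons(pair(cons(b, e), cons(b, b)), pair(pair(e, e), cons(b, c))), q(cons(e, c)))   [R6 at 1.2.1.2]
3. k(cons(pair(cons(b, e), cons(b, b)), pair(pair(e, e), cons(b, c))), q(cons(e, c)))  →  k(cons(pair(cons(b, e), cons(b, b)), pair(pair(e, e), cons(b, c))), cons(e, c))   [R2 at 2]
4. k(cons(pair(cons(b, e), cons(b, b)), pair(pair(e, e), cons(b, c))), cons(e, c))  →  cons(pair(cons(b, e), cons(b, b)), pair(pair(e, e), cons(b, c)))   [R6 at ε]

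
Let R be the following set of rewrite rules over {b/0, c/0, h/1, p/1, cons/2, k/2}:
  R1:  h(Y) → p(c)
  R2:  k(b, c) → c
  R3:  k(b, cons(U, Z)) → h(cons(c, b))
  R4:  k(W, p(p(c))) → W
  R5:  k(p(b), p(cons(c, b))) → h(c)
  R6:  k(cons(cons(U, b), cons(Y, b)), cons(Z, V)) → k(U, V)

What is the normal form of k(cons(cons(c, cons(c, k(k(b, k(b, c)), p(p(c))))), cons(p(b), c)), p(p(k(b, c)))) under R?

cons(cons(c, cons(c, c)), cons(p(b), c))

1. k(cons(cons(c, cons(c, k(k(b, k(b, c)), p(p(c))))), cons(p(b), c)), p(p(k(b, c))))  →  k(cons(cons(c, cons(c, k(b, k(b, c)))), cons(p(b), c)), p(p(k(b, c))))   [R4 at 1.1.2.2]
2. k(cons(cons(c, cons(c, k(b, k(b, c)))), cons(p(b), c)), p(p(k(b, c))))  →  k(cons(cons(c, cons(c, k(b, c))), cons(p(b), c)), p(p(k(b, c))))   [R2 at 1.1.2.2.2]
3. k(cons(cons(c, cons(c, k(b, c))), cons(p(b), c)), p(p(k(b, c))))  →  k(cons(cons(c, cons(c, c)), cons(p(b), c)), p(p(k(b, c))))   [R2 at 1.1.2.2]
4. k(cons(cons(c, cons(c, c)), cons(p(b), c)), p(p(k(b, c))))  →  k(cons(cons(c, cons(c, c)), cons(p(b), c)), p(p(c)))   [R2 at 2.1.1]
5. k(cons(cons(c, cons(c, c)), cons(p(b), c)), p(p(c)))  →  cons(cons(c, cons(c, c)), cons(p(b), c))   [R4 at ε]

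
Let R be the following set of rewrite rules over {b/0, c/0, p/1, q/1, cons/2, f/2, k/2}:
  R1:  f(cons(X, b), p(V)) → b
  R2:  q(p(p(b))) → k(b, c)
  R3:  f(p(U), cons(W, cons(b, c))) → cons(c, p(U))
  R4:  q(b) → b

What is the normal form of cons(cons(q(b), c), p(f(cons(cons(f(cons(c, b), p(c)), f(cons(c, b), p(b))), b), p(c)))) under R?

1. cons(cons(q(b), c), p(f(cons(cons(f(cons(c, b), p(c)), f(cons(c, b), p(b))), b), p(c))))  →  cons(cons(b, c), p(f(cons(cons(f(cons(c, b), p(c)), f(cons(c, b), p(b))), b), p(c))))   [R4 at 1.1]
2. cons(cons(b, c), p(f(cons(cons(f(cons(c, b), p(c)), f(cons(c, b), p(b))), b), p(c))))  →  cons(cons(b, c), p(b))   [R1 at 2.1]

cons(cons(b, c), p(b))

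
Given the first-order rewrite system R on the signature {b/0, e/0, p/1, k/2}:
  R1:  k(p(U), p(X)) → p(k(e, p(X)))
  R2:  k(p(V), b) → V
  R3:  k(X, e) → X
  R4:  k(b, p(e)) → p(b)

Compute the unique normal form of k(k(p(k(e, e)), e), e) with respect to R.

1. k(k(p(k(e, e)), e), e)  →  k(p(k(e, e)), e)   [R3 at ε]
2. k(p(k(e, e)), e)  →  p(k(e, e))   [R3 at ε]
3. p(k(e, e))  →  p(e)   [R3 at 1]

p(e)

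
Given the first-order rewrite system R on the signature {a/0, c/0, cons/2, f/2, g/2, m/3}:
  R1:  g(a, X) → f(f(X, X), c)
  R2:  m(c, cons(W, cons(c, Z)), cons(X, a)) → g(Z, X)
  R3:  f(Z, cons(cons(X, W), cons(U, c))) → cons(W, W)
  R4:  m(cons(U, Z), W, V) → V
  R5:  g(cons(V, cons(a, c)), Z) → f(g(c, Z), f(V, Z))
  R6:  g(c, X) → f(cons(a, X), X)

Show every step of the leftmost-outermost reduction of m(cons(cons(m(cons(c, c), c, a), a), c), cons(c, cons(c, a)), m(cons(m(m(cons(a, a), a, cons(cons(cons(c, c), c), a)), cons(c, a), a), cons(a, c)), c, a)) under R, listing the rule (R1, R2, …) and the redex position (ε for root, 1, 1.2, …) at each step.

a

1. m(cons(cons(m(cons(c, c), c, a), a), c), cons(c, cons(c, a)), m(cons(m(m(cons(a, a), a, cons(cons(cons(c, c), c), a)), cons(c, a), a), cons(a, c)), c, a))  →  m(cons(m(m(cons(a, a), a, cons(cons(cons(c, c), c), a)), cons(c, a), a), cons(a, c)), c, a)   [R4 at ε]
2. m(cons(m(m(cons(a, a), a, cons(cons(cons(c, c), c), a)), cons(c, a), a), cons(a, c)), c, a)  →  a   [R4 at ε]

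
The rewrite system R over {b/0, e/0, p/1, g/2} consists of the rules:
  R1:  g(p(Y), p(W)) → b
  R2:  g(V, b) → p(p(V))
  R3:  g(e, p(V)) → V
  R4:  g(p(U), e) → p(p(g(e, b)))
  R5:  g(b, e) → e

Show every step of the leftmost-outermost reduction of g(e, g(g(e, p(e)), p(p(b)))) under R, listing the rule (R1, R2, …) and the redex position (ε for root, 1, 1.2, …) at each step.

b

1. g(e, g(g(e, p(e)), p(p(b))))  →  g(e, g(e, p(p(b))))   [R3 at 2.1]
2. g(e, g(e, p(p(b))))  →  g(e, p(b))   [R3 at 2]
3. g(e, p(b))  →  b   [R3 at ε]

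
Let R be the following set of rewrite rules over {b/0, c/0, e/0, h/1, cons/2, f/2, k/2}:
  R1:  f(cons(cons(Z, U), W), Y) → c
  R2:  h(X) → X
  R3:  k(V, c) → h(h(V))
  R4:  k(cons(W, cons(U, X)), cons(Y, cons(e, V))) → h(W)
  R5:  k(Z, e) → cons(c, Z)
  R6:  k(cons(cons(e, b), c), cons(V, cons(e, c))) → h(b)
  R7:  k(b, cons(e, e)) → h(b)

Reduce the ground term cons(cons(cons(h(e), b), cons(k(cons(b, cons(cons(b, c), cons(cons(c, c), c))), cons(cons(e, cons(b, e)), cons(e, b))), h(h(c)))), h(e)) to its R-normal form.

1. cons(cons(cons(h(e), b), cons(k(cons(b, cons(cons(b, c), cons(cons(c, c), c))), cons(cons(e, cons(b, e)), cons(e, b))), h(h(c)))), h(e))  →  cons(cons(cons(e, b), cons(k(cons(b, cons(cons(b, c), cons(cons(c, c), c))), cons(cons(e, cons(b, e)), cons(e, b))), h(h(c)))), h(e))   [R2 at 1.1.1]
2. cons(cons(cons(e, b), cons(k(cons(b, cons(cons(b, c), cons(cons(c, c), c))), cons(cons(e, cons(b, e)), cons(e, b))), h(h(c)))), h(e))  →  cons(cons(cons(e, b), cons(h(b), h(h(c)))), h(e))   [R4 at 1.2.1]
3. cons(cons(cons(e, b), cons(h(b), h(h(c)))), h(e))  →  cons(cons(cons(e, b), cons(b, h(h(c)))), h(e))   [R2 at 1.2.1]
4. cons(cons(cons(e, b), cons(b, h(h(c)))), h(e))  →  cons(cons(cons(e, b), cons(b, h(c))), h(e))   [R2 at 1.2.2]
5. cons(cons(cons(e, b), cons(b, h(c))), h(e))  →  cons(cons(cons(e, b), cons(b, c)), h(e))   [R2 at 1.2.2]
6. cons(cons(cons(e, b), cons(b, c)), h(e))  →  cons(cons(cons(e, b), cons(b, c)), e)   [R2 at 2]

cons(cons(cons(e, b), cons(b, c)), e)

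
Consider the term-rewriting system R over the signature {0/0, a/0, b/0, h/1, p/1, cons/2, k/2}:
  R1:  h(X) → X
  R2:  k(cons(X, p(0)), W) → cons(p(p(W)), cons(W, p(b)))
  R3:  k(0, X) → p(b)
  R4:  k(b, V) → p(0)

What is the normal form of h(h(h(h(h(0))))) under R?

0

1. h(h(h(h(h(0)))))  →  h(h(h(h(0))))   [R1 at ε]
2. h(h(h(h(0))))  →  h(h(h(0)))   [R1 at ε]
3. h(h(h(0)))  →  h(h(0))   [R1 at ε]
4. h(h(0))  →  h(0)   [R1 at ε]
5. h(0)  →  0   [R1 at ε]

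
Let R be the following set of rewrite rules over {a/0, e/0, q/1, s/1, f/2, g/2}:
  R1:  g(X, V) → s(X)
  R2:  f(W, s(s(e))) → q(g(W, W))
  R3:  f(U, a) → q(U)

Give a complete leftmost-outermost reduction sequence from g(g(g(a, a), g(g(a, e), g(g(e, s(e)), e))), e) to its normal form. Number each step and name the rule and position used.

s(s(s(a)))

1. g(g(g(a, a), g(g(a, e), g(g(e, s(e)), e))), e)  →  s(g(g(a, a), g(g(a, e), g(g(e, s(e)), e))))   [R1 at ε]
2. s(g(g(a, a), g(g(a, e), g(g(e, s(e)), e))))  →  s(s(g(a, a)))   [R1 at 1]
3. s(s(g(a, a)))  →  s(s(s(a)))   [R1 at 1.1]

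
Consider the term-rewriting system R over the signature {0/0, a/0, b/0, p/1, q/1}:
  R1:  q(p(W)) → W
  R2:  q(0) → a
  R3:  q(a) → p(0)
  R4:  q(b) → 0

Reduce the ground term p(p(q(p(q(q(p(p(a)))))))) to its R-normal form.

p(p(a))

1. p(p(q(p(q(q(p(p(a))))))))  →  p(p(q(q(p(p(a))))))   [R1 at 1.1]
2. p(p(q(q(p(p(a))))))  →  p(p(q(p(a))))   [R1 at 1.1.1]
3. p(p(q(p(a))))  →  p(p(a))   [R1 at 1.1]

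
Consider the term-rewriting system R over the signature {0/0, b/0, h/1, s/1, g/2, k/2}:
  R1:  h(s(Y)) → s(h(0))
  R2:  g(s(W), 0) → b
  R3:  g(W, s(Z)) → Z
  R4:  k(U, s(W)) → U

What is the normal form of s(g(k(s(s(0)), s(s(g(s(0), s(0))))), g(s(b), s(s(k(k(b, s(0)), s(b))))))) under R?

s(b)

1. s(g(k(s(s(0)), s(s(g(s(0), s(0))))), g(s(b), s(s(k(k(b, s(0)), s(b)))))))  →  s(g(s(s(0)), g(s(b), s(s(k(k(b, s(0)), s(b)))))))   [R4 at 1.1]
2. s(g(s(s(0)), g(s(b), s(s(k(k(b, s(0)), s(b)))))))  →  s(g(s(s(0)), s(k(k(b, s(0)), s(b)))))   [R3 at 1.2]
3. s(g(s(s(0)), s(k(k(b, s(0)), s(b)))))  →  s(k(k(b, s(0)), s(b)))   [R3 at 1]
4. s(k(k(b, s(0)), s(b)))  →  s(k(b, s(0)))   [R4 at 1]
5. s(k(b, s(0)))  →  s(b)   [R4 at 1]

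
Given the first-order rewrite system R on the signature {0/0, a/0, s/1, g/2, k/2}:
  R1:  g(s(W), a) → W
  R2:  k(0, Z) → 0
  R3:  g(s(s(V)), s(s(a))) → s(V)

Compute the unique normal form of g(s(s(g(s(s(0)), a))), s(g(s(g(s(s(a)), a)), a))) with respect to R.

s(s(0))

1. g(s(s(g(s(s(0)), a))), s(g(s(g(s(s(a)), a)), a)))  →  g(s(s(s(0))), s(g(s(g(s(s(a)), a)), a)))   [R1 at 1.1.1]
2. g(s(s(s(0))), s(g(s(g(s(s(a)), a)), a)))  →  g(s(s(s(0))), s(g(s(s(a)), a)))   [R1 at 2.1]
3. g(s(s(s(0))), s(g(s(s(a)), a)))  →  g(s(s(s(0))), s(s(a)))   [R1 at 2.1]
4. g(s(s(s(0))), s(s(a)))  →  s(s(0))   [R3 at ε]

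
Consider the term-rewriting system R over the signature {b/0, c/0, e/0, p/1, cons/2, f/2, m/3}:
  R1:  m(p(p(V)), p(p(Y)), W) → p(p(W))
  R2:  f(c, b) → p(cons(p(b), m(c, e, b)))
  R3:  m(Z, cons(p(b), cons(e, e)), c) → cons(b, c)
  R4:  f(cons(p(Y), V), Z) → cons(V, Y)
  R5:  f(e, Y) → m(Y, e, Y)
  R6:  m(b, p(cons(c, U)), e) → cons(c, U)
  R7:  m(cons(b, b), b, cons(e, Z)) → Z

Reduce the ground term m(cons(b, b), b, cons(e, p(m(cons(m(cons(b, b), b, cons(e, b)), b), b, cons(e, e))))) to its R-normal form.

1. m(cons(b, b), b, cons(e, p(m(cons(m(cons(b, b), b, cons(e, b)), b), b, cons(e, e)))))  →  p(m(cons(m(cons(b, b), b, cons(e, b)), b), b, cons(e, e)))   [R7 at ε]
2. p(m(cons(m(cons(b, b), b, cons(e, b)), b), b, cons(e, e)))  →  p(m(cons(b, b), b, cons(e, e)))   [R7 at 1.1.1]
3. p(m(cons(b, b), b, cons(e, e)))  →  p(e)   [R7 at 1]

p(e)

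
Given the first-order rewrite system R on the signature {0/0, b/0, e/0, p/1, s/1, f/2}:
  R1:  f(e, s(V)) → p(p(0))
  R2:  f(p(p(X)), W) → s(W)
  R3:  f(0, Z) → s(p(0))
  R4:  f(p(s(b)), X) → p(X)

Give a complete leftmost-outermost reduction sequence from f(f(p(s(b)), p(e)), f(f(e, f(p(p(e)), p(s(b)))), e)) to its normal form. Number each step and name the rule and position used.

s(s(e))

1. f(f(p(s(b)), p(e)), f(f(e, f(p(p(e)), p(s(b)))), e))  →  f(p(p(e)), f(f(e, f(p(p(e)), p(s(b)))), e))   [R4 at 1]
2. f(p(p(e)), f(f(e, f(p(p(e)), p(s(b)))), e))  →  s(f(f(e, f(p(p(e)), p(s(b)))), e))   [R2 at ε]
3. s(f(f(e, f(p(p(e)), p(s(b)))), e))  →  s(f(f(e, s(p(s(b)))), e))   [R2 at 1.1.2]
4. s(f(f(e, s(p(s(b)))), e))  →  s(f(p(p(0)), e))   [R1 at 1.1]
5. s(f(p(p(0)), e))  →  s(s(e))   [R2 at 1]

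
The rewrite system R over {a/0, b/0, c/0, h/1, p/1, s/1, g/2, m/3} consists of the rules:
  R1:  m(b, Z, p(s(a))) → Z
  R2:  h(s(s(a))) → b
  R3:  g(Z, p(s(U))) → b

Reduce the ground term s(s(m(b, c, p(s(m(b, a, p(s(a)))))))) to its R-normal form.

1. s(s(m(b, c, p(s(m(b, a, p(s(a))))))))  →  s(s(m(b, c, p(s(a)))))   [R1 at 1.1.3.1.1]
2. s(s(m(b, c, p(s(a)))))  →  s(s(c))   [R1 at 1.1]

s(s(c))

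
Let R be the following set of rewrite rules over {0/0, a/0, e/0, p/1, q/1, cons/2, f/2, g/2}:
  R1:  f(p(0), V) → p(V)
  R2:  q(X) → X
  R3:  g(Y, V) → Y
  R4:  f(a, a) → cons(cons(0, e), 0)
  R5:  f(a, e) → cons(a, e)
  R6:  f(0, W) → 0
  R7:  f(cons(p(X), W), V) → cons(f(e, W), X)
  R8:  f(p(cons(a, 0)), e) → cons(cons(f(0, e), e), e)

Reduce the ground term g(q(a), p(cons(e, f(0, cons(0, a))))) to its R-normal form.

a

1. g(q(a), p(cons(e, f(0, cons(0, a)))))  →  q(a)   [R3 at ε]
2. q(a)  →  a   [R2 at ε]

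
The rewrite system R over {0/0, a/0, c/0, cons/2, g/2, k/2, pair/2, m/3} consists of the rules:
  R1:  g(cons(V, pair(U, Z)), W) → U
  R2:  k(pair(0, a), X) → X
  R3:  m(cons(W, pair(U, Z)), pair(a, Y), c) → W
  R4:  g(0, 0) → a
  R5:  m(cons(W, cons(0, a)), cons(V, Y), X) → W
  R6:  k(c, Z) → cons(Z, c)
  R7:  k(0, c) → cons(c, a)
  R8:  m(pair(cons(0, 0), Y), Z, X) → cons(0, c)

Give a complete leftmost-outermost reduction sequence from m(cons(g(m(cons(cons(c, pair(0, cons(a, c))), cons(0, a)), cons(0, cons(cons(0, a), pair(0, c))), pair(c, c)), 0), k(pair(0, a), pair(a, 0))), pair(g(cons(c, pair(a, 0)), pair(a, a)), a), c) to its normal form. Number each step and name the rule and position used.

0

1. m(cons(g(m(cons(cons(c, pair(0, cons(a, c))), cons(0, a)), cons(0, cons(cons(0, a), pair(0, c))), pair(c, c)), 0), k(pair(0, a), pair(a, 0))), pair(g(cons(c, pair(a, 0)), pair(a, a)), a), c)  →  m(cons(g(cons(c, pair(0, cons(a, c))), 0), k(pair(0, a), pair(a, 0))), pair(g(cons(c, pair(a, 0)), pair(a, a)), a), c)   [R5 at 1.1.1]
2. m(cons(g(cons(c, pair(0, cons(a, c))), 0), k(pair(0, a), pair(a, 0))), pair(g(cons(c, pair(a, 0)), pair(a, a)), a), c)  →  m(cons(0, k(pair(0, a), pair(a, 0))), pair(g(cons(c, pair(a, 0)), pair(a, a)), a), c)   [R1 at 1.1]
3. m(cons(0, k(pair(0, a), pair(a, 0))), pair(g(cons(c, pair(a, 0)), pair(a, a)), a), c)  →  m(cons(0, pair(a, 0)), pair(g(cons(c, pair(a, 0)), pair(a, a)), a), c)   [R2 at 1.2]
4. m(cons(0, pair(a, 0)), pair(g(cons(c, pair(a, 0)), pair(a, a)), a), c)  →  m(cons(0, pair(a, 0)), pair(a, a), c)   [R1 at 2.1]
5. m(cons(0, pair(a, 0)), pair(a, a), c)  →  0   [R3 at ε]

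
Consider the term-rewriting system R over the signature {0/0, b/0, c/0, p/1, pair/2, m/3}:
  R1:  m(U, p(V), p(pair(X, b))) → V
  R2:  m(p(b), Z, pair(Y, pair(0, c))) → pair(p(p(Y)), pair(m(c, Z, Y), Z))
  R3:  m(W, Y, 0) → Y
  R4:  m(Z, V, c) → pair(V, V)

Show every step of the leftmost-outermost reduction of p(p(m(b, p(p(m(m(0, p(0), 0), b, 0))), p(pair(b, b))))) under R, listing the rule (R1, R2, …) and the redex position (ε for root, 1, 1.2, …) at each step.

p(p(p(b)))

1. p(p(m(b, p(p(m(m(0, p(0), 0), b, 0))), p(pair(b, b)))))  →  p(p(p(m(m(0, p(0), 0), b, 0))))   [R1 at 1.1]
2. p(p(p(m(m(0, p(0), 0), b, 0))))  →  p(p(p(b)))   [R3 at 1.1.1]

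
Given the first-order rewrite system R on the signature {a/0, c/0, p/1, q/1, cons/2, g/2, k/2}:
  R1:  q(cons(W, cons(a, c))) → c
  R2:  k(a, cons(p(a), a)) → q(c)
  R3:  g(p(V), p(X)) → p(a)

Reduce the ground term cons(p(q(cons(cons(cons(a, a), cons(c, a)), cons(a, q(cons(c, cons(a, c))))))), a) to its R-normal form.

1. cons(p(q(cons(cons(cons(a, a), cons(c, a)), cons(a, q(cons(c, cons(a, c))))))), a)  →  cons(p(q(cons(cons(cons(a, a), cons(c, a)), cons(a, c)))), a)   [R1 at 1.1.1.2.2]
2. cons(p(q(cons(cons(cons(a, a), cons(c, a)), cons(a, c)))), a)  →  cons(p(c), a)   [R1 at 1.1]

cons(p(c), a)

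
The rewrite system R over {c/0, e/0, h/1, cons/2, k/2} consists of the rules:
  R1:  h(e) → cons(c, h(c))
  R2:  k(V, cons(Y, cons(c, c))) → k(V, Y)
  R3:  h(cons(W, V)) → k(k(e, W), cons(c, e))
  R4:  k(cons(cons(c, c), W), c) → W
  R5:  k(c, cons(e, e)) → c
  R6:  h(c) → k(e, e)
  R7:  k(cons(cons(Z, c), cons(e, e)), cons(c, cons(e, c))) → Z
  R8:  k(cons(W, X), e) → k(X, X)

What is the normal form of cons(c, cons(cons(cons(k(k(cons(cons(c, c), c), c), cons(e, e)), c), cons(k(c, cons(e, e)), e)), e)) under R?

1. cons(c, cons(cons(cons(k(k(cons(cons(c, c), c), c), cons(e, e)), c), cons(k(c, cons(e, e)), e)), e))  →  cons(c, cons(cons(cons(k(c, cons(e, e)), c), cons(k(c, cons(e, e)), e)), e))   [R4 at 2.1.1.1.1]
2. cons(c, cons(cons(cons(k(c, cons(e, e)), c), cons(k(c, cons(e, e)), e)), e))  →  cons(c, cons(cons(cons(c, c), cons(k(c, cons(e, e)), e)), e))   [R5 at 2.1.1.1]
3. cons(c, cons(cons(cons(c, c), cons(k(c, cons(e, e)), e)), e))  →  cons(c, cons(cons(cons(c, c), cons(c, e)), e))   [R5 at 2.1.2.1]

cons(c, cons(cons(cons(c, c), cons(c, e)), e))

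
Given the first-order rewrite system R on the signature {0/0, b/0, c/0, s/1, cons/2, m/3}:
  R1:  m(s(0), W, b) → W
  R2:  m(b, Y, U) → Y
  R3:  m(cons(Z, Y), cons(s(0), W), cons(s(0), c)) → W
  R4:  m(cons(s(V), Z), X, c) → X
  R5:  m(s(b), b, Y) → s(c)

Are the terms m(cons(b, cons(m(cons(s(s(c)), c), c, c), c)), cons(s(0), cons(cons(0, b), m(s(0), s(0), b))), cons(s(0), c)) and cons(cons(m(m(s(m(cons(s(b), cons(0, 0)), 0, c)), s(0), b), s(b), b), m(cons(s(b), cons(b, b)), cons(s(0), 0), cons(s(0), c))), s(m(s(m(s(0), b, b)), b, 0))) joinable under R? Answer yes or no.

Reduce t₁ = m(cons(b, cons(m(cons(s(s(c)), c), c, c), c)), cons(s(0), cons(cons(0, b), m(s(0), s(0), b))), cons(s(0), c)):
1. m(cons(b, cons(m(cons(s(s(c)), c), c, c), c)), cons(s(0), cons(cons(0, b), m(s(0), s(0), b))), cons(s(0), c))  →  cons(cons(0, b), m(s(0), s(0), b))   [R3 at ε]
2. cons(cons(0, b), m(s(0), s(0), b))  →  cons(cons(0, b), s(0))   [R1 at 2]

Reduce t₂ = cons(cons(m(m(s(m(cons(s(b), cons(0, 0)), 0, c)), s(0), b), s(b), b), m(cons(s(b), cons(b, b)), cons(s(0), 0), cons(s(0), c))), s(m(s(m(s(0), b, b)), b, 0))):
1. cons(cons(m(m(s(m(cons(s(b), cons(0, 0)), 0, c)), s(0), b), s(b), b), m(cons(s(b), cons(b, b)), cons(s(0), 0), cons(s(0), c))), s(m(s(m(s(0), b, b)), b, 0)))  →  cons(cons(m(m(s(0), s(0), b), s(b), b), m(cons(s(b), cons(b, b)), cons(s(0), 0), cons(s(0), c))), s(m(s(m(s(0), b, b)), b, 0)))   [R4 at 1.1.1.1.1]
2. cons(cons(m(m(s(0), s(0), b), s(b), b), m(cons(s(b), cons(b, b)), cons(s(0), 0), cons(s(0), c))), s(m(s(m(s(0), b, b)), b, 0)))  →  cons(cons(m(s(0), s(b), b), m(cons(s(b), cons(b, b)), cons(s(0), 0), cons(s(0), c))), s(m(s(m(s(0), b, b)), b, 0)))   [R1 at 1.1.1]
3. cons(cons(m(s(0), s(b), b), m(cons(s(b), cons(b, b)), cons(s(0), 0), cons(s(0), c))), s(m(s(m(s(0), b, b)), b, 0)))  →  cons(cons(s(b), m(cons(s(b), cons(b, b)), cons(s(0), 0), cons(s(0), c))), s(m(s(m(s(0), b, b)), b, 0)))   [R1 at 1.1]
4. cons(cons(s(b), m(cons(s(b), cons(b, b)), cons(s(0), 0), cons(s(0), c))), s(m(s(m(s(0), b, b)), b, 0)))  →  cons(cons(s(b), 0), s(m(s(m(s(0), b, b)), b, 0)))   [R3 at 1.2]
5. cons(cons(s(b), 0), s(m(s(m(s(0), b, b)), b, 0)))  →  cons(cons(s(b), 0), s(m(s(b), b, 0)))   [R1 at 2.1.1.1]
6. cons(cons(s(b), 0), s(m(s(b), b, 0)))  →  cons(cons(s(b), 0), s(s(c)))   [R5 at 2.1]

no — NF(t₁) = cons(cons(0, b), s(0)), NF(t₂) = cons(cons(s(b), 0), s(s(c)))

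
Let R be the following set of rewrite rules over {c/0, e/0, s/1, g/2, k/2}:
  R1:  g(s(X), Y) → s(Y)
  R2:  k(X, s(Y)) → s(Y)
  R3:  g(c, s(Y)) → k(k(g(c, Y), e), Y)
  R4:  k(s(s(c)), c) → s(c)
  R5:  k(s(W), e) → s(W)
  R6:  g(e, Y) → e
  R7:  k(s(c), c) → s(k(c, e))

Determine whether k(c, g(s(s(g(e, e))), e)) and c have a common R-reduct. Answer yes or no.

Reduce t₁ = k(c, g(s(s(g(e, e))), e)):
1. k(c, g(s(s(g(e, e))), e))  →  k(c, s(e))   [R1 at 2]
2. k(c, s(e))  →  s(e)   [R2 at ε]

Reduce t₂ = c:

no — NF(t₁) = s(e), NF(t₂) = c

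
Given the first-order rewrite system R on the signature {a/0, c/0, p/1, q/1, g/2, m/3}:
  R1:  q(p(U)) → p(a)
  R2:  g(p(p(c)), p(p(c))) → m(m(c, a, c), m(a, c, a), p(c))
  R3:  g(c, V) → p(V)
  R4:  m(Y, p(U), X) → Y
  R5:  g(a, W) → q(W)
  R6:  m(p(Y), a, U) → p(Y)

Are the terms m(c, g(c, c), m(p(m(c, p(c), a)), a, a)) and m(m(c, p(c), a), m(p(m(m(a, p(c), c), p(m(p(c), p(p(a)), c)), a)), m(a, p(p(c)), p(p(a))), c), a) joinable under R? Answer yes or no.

yes — NF(t₁) = c, NF(t₂) = c

Reduce t₁ = m(c, g(c, c), m(p(m(c, p(c), a)), a, a)):
1. m(c, g(c, c), m(p(m(c, p(c), a)), a, a))  →  m(c, p(c), m(p(m(c, p(c), a)), a, a))   [R3 at 2]
2. m(c, p(c), m(p(m(c, p(c), a)), a, a))  →  c   [R4 at ε]

Reduce t₂ = m(m(c, p(c), a), m(p(m(m(a, p(c), c), p(m(p(c), p(p(a)), c)), a)), m(a, p(p(c)), p(p(a))), c), a):
1. m(m(c, p(c), a), m(p(m(m(a, p(c), c), p(m(p(c), p(p(a)), c)), a)), m(a, p(p(c)), p(p(a))), c), a)  →  m(c, m(p(m(m(a, p(c), c), p(m(p(c), p(p(a)), c)), a)), m(a, p(p(c)), p(p(a))), c), a)   [R4 at 1]
2. m(c, m(p(m(m(a, p(c), c), p(m(p(c), p(p(a)), c)), a)), m(a, p(p(c)), p(p(a))), c), a)  →  m(c, m(p(m(a, p(c), c)), m(a, p(p(c)), p(p(a))), c), a)   [R4 at 2.1.1]
3. m(c, m(p(m(a, p(c), c)), m(a, p(p(c)), p(p(a))), c), a)  →  m(c, m(p(a), m(a, p(p(c)), p(p(a))), c), a)   [R4 at 2.1.1]
4. m(c, m(p(a), m(a, p(p(c)), p(p(a))), c), a)  →  m(c, m(p(a), a, c), a)   [R4 at 2.2]
5. m(c, m(p(a), a, c), a)  →  m(c, p(a), a)   [R6 at 2]
6. m(c, p(a), a)  →  c   [R4 at ε]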